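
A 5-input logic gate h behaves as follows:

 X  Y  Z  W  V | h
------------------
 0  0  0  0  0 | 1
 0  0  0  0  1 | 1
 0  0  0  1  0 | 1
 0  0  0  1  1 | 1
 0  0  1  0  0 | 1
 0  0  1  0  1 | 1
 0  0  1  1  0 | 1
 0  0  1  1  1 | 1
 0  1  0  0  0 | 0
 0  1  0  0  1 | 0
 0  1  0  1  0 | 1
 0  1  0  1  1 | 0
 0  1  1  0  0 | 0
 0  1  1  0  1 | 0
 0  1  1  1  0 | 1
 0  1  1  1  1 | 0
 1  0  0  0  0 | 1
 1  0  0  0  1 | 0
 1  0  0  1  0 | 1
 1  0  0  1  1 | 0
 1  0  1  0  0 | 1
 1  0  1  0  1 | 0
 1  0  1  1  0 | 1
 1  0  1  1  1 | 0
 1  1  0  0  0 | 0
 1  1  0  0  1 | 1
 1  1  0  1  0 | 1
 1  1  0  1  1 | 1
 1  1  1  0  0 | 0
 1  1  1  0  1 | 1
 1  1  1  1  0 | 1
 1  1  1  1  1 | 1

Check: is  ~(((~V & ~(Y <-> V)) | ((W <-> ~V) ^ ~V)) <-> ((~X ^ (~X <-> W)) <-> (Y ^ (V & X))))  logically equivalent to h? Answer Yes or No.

Yes

Check the formula against h row by row:
  X=0, Y=0, Z=0, W=0, V=0: formula gives 1, h = 1 ✓
  X=0, Y=0, Z=0, W=0, V=1: formula gives 1, h = 1 ✓
  X=0, Y=0, Z=0, W=1, V=0: formula gives 1, h = 1 ✓
  X=0, Y=0, Z=0, W=1, V=1: formula gives 1, h = 1 ✓
  …and likewise for the remaining 28 rows.
Every row agrees, so the formula is equivalent.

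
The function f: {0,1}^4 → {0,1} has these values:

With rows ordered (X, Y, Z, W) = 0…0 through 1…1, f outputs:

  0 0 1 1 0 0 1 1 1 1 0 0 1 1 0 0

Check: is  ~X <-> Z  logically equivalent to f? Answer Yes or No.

Yes

Test each input against both f and the formula:
  X=0, Y=0, Z=0, W=0: formula gives 0, f = 0 ✓
  X=0, Y=0, Z=0, W=1: formula gives 0, f = 0 ✓
  X=0, Y=0, Z=1, W=0: formula gives 1, f = 1 ✓
  X=0, Y=0, Z=1, W=1: formula gives 1, f = 1 ✓
  … (the remaining 12 rows also agree.)
No disagreement on any input; they are logically equivalent.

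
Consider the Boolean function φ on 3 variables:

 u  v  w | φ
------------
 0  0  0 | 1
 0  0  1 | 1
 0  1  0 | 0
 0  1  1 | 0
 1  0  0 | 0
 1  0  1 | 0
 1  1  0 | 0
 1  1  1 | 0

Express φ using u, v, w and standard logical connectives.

φ=1 on 2 inputs: (0,0,0), (0,0,1). Reading each as a conjunction of literals (¬u·¬v·¬w, ¬u·¬v·w) and taking the OR gives the canonical DNF.

φ(u, v, w) = ((NOT u AND NOT v) AND NOT w) OR ((NOT u AND NOT v) AND w)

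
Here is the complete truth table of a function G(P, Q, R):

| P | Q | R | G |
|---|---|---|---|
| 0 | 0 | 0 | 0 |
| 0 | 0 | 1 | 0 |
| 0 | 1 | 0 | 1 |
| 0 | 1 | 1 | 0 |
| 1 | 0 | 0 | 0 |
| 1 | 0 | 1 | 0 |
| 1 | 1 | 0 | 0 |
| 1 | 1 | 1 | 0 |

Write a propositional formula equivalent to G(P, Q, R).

G is 1 on exactly one input, (0,1,0), whose minterm is ¬P·Q·¬R. So G is just that conjunction.

G(P, Q, R) = (not P and Q) and not R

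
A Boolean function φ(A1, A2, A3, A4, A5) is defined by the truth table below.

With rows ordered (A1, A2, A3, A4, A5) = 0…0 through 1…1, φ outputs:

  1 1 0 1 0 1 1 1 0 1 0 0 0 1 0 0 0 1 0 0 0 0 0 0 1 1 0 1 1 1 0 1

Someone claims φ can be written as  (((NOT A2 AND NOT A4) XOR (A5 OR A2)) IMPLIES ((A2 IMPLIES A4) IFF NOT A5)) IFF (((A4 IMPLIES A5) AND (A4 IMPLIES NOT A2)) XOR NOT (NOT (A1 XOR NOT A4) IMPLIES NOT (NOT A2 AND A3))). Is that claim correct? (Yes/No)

No

Check the formula against φ row by row:
  A1=0, A2=0, A3=0, A4=0, A5=0: formula gives 1, φ = 1 ✓
  A1=0, A2=0, A3=0, A4=0, A5=1: formula gives 1, φ = 1 ✓
  A1=0, A2=0, A3=0, A4=1, A5=0: formula gives 0, φ = 0 ✓
  A1=0, A2=0, A3=0, A4=1, A5=1: formula gives 0, but φ = 1 ✗
A single disagreement suffices: at (0,0,0,1,1) they differ, so the formula does not compute φ.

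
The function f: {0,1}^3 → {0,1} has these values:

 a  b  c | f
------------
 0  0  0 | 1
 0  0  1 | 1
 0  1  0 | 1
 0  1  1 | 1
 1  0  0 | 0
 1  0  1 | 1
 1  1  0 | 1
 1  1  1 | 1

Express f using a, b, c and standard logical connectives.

f is 0 on exactly one input, (1,0,0), whose minterm is a·¬b·¬c. So f is the negation of that single conjunction.

f(a, b, c) = ~((a & ~b) & ~c)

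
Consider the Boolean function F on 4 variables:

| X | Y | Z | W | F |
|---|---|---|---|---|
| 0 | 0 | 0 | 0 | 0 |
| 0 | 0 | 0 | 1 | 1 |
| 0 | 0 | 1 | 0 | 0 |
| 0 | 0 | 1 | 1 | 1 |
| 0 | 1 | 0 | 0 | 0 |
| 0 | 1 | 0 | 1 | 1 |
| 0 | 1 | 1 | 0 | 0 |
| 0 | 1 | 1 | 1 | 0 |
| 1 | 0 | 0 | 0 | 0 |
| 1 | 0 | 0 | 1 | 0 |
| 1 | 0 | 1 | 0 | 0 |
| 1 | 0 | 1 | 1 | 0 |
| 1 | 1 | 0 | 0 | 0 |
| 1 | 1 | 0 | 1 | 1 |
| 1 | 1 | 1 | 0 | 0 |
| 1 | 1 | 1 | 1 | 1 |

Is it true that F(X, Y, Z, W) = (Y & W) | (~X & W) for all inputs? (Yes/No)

Evaluate (Y & W) | (~X & W) on each row and compare to F:
  X=0, Y=0, Z=0, W=0: formula gives 0, F = 0 ✓
  X=0, Y=0, Z=0, W=1: formula gives 1, F = 1 ✓
  X=0, Y=0, Z=1, W=0: formula gives 0, F = 0 ✓
  X=0, Y=0, Z=1, W=1: formula gives 1, F = 1 ✓
  …
  X=0, Y=1, Z=1, W=1: formula gives 1, but F = 0 ✗
Row (0,1,1,1) is a counterexample, so the formula is not equivalent to F.

No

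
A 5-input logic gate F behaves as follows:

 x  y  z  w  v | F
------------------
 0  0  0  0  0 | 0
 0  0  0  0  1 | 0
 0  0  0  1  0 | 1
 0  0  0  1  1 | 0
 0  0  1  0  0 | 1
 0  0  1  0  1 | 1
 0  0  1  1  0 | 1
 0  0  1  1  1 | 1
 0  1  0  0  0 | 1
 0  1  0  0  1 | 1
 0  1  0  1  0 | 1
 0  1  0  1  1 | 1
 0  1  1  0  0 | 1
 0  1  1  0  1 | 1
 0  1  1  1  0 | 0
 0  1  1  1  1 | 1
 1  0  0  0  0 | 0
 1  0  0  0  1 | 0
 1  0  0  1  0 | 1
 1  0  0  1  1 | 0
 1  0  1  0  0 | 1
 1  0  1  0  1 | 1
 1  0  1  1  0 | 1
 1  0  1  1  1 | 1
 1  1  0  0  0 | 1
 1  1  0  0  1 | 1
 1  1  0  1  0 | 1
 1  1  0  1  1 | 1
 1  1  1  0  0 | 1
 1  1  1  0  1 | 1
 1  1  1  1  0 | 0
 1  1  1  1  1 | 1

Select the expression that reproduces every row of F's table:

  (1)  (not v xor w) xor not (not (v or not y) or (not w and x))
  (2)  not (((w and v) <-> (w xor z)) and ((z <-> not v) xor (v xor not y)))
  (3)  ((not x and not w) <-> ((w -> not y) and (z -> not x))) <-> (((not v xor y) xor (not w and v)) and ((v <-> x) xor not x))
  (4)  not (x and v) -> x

2

(1): at (0,0,0,0,1) it gives 1, but F = 0 — eliminated.
(3): at (0,0,0,0,1) it gives 1, but F = 0 — eliminated.
(4): at (0,0,0,1,0) it gives 0, but F = 1 — eliminated.
Only (2) survives; checking it on all 32 rows confirms it matches F.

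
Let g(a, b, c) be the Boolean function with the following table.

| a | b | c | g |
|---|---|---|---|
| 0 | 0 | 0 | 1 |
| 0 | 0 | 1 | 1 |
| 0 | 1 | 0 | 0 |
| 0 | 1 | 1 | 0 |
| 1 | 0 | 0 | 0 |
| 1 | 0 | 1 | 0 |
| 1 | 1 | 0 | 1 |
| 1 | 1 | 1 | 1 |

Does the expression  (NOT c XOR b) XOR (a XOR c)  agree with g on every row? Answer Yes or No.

Evaluate (NOT c XOR b) XOR (a XOR c) on each row and compare to g:
  a=0, b=0, c=0: formula gives 1, g = 1 ✓
  a=0, b=0, c=1: formula gives 1, g = 1 ✓
  a=0, b=1, c=0: formula gives 0, g = 0 ✓
  a=0, b=1, c=1: formula gives 0, g = 0 ✓
  a=1, b=0, c=0: formula gives 0, g = 0 ✓
  …and likewise for the remaining 3 rows.
No disagreement on any input; they are logically equivalent.

Yes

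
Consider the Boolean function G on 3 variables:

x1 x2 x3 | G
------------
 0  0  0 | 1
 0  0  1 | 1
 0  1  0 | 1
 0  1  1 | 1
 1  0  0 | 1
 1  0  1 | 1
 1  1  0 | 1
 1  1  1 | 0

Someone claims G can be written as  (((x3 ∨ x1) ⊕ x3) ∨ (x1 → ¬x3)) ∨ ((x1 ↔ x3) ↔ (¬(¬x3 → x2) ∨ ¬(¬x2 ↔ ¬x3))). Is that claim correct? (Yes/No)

Check the formula against G row by row:
  x1=0, x2=0, x3=0: formula gives 1, G = 1 ✓
  x1=0, x2=0, x3=1: formula gives 1, G = 1 ✓
  x1=0, x2=1, x3=0: formula gives 1, G = 1 ✓
  x1=0, x2=1, x3=1: formula gives 1, G = 1 ✓
  x1=1, x2=0, x3=0: formula gives 1, G = 1 ✓
  … (the remaining 3 rows also agree.)
Every row agrees, so the formula is equivalent.

Yes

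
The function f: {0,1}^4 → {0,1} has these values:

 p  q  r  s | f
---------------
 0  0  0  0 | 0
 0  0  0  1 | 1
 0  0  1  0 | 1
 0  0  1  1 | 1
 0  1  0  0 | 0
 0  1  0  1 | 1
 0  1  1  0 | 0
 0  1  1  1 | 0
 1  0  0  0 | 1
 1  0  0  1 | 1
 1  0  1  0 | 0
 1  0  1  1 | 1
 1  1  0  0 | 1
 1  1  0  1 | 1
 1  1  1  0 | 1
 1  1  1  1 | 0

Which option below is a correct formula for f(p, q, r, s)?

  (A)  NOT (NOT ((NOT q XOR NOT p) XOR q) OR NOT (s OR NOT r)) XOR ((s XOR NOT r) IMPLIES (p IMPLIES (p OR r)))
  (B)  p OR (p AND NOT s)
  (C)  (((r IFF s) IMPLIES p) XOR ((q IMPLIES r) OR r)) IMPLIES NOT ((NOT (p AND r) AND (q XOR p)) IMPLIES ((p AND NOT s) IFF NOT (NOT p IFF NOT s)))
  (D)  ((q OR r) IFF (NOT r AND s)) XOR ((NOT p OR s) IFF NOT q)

D

(A) disagrees with f on (0,0,0,0) (formula → 1, table → 0); rule it out.
(B) disagrees with f on (0,0,0,1) (formula → 0, table → 1); rule it out.
(C) disagrees with f on (0,0,1,1) (formula → 0, table → 1); rule it out.
(D) is the remaining candidate, and it agrees with f on all 16 inputs.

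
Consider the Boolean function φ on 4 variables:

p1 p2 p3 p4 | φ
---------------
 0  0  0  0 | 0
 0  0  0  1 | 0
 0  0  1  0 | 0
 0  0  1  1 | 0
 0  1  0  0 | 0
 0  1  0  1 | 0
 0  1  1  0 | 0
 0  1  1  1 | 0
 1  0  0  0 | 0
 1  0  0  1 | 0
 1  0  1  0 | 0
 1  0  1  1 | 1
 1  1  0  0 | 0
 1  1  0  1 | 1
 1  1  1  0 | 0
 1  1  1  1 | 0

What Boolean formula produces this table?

The 1-rows are (1,0,1,1), (1,1,0,1). Each contributes one minterm — p1·¬p2·p3·p4; p1·p2·¬p3·p4 — and their disjunction is a sum-of-products form of φ.

φ(p1, p2, p3, p4) = (((p1 ∧ ¬p2) ∧ p3) ∧ p4) ∨ (((p1 ∧ p2) ∧ ¬p3) ∧ p4)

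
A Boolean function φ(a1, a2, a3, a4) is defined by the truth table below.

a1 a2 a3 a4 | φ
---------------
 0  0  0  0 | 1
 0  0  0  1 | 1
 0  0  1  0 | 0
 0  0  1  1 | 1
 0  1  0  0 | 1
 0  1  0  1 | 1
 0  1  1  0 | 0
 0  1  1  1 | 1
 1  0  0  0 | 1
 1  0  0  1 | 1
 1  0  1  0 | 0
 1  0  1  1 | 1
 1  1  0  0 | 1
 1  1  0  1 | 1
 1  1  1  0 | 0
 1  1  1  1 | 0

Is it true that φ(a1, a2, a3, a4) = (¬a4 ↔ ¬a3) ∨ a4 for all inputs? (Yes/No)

No

Check the formula against φ row by row:
  a1=0, a2=0, a3=0, a4=0: formula gives 1, φ = 1 ✓
  a1=0, a2=0, a3=0, a4=1: formula gives 1, φ = 1 ✓
  a1=0, a2=0, a3=1, a4=0: formula gives 0, φ = 0 ✓
  a1=0, a2=0, a3=1, a4=1: formula gives 1, φ = 1 ✓
  …
  a1=1, a2=1, a3=1, a4=1: formula gives 1, but φ = 0 ✗
Since they disagree at (1,1,1,1), the expression is not a correct formula for φ.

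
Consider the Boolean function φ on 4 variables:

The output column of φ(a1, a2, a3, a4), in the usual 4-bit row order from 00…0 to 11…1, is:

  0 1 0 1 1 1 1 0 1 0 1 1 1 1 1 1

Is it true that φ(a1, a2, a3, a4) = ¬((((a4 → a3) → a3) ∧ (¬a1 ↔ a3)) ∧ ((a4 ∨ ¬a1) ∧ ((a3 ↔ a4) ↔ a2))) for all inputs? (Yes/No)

Check the formula against φ row by row:
  a1=0, a2=0, a3=0, a4=0: formula gives 1, but φ = 0 ✗
Row (0,0,0,0) is a counterexample, so the formula is not equivalent to φ.

No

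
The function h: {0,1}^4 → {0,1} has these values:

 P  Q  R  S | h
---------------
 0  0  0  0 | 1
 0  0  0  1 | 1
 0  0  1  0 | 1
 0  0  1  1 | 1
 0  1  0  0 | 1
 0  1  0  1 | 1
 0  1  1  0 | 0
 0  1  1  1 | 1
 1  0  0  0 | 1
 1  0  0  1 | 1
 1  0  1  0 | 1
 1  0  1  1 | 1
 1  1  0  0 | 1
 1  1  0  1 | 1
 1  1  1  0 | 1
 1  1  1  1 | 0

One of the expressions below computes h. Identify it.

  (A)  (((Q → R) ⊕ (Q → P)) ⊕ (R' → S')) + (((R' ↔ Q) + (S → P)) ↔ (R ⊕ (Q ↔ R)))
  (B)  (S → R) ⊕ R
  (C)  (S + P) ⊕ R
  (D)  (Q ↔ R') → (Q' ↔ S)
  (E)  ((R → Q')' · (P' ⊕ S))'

E

(A) fails at (0,0,0,1): the formula yields 0, h is 1.
(B) fails at (0,0,0,1): the formula yields 0, h is 1.
(C) fails at (0,0,0,0): the formula yields 0, h is 1.
(D) fails at (0,0,1,0): the formula yields 0, h is 1.
Only (E) survives; checking it on all 16 rows confirms it matches h.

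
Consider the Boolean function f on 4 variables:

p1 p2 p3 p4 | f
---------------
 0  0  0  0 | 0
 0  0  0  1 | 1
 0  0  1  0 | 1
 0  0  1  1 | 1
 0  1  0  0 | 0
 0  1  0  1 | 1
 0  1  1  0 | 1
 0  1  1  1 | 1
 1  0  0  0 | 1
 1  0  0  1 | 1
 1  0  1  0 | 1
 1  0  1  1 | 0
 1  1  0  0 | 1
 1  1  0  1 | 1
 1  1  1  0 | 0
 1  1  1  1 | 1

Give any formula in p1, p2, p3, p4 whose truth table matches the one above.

f is 0 on only 4 rows — (0,0,0,0), (0,1,0,0), (1,0,1,1), (1,1,1,0). Writing each as a minterm (¬p1·¬p2·¬p3·¬p4, ¬p1·p2·¬p3·¬p4, p1·¬p2·p3·p4, p1·p2·p3·¬p4) and OR-ing them characterizes exactly where f=0, so f is the negation of that disjunction.

f(p1, p2, p3, p4) = NOT ((((((NOT p1 AND NOT p2) AND NOT p3) AND NOT p4) OR (((NOT p1 AND p2) AND NOT p3) AND NOT p4)) OR (((p1 AND NOT p2) AND p3) AND p4)) OR (((p1 AND p2) AND p3) AND NOT p4))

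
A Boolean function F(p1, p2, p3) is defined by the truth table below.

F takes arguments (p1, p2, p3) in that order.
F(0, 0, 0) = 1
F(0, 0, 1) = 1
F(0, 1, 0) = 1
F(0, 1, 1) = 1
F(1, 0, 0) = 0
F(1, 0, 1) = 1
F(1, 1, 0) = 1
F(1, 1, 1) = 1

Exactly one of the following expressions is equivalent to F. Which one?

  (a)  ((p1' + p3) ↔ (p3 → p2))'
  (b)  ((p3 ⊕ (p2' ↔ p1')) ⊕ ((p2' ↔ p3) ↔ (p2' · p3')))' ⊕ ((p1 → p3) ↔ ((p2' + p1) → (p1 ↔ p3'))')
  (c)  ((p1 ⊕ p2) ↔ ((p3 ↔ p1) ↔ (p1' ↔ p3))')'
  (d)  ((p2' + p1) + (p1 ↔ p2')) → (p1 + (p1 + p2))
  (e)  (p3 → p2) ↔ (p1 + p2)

b

(a) fails at (0,0,0): the formula yields 0, F is 1.
(c) fails at (0,1,0): the formula yields 0, F is 1.
(d) fails at (0,0,0): the formula yields 0, F is 1.
(e) fails at (0,0,0): the formula yields 0, F is 1.
Only (b) survives; checking it on all 8 rows confirms it matches F.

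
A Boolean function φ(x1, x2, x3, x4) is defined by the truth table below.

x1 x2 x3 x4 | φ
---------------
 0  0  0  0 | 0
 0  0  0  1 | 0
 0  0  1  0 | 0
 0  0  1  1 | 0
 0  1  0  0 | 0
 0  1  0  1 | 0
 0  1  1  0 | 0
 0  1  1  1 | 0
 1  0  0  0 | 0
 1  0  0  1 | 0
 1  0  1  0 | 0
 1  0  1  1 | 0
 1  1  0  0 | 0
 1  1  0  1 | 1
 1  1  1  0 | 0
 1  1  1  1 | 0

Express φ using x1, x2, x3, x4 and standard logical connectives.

φ is 1 on exactly one input, (1,1,0,1), whose minterm is x1·x2·¬x3·x4. So φ is just that conjunction.

φ(x1, x2, x3, x4) = ((x1 & x2) & ~x3) & x4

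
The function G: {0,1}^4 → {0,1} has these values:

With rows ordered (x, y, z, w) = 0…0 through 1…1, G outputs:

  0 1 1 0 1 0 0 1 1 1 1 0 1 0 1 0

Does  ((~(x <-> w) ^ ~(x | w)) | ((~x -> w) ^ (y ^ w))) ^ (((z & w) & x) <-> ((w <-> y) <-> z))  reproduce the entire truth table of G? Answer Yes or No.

Evaluate ((~(x <-> w) ^ ~(x | w)) | ((~x -> w) ^ (y ^ w))) ^ (((z & w) & x) <-> ((w <-> y) <-> z)) on each row and compare to G:
  x=0, y=0, z=0, w=0: formula gives 0, G = 0 ✓
  x=0, y=0, z=0, w=1: formula gives 1, G = 1 ✓
  x=0, y=0, z=1, w=0: formula gives 1, G = 1 ✓
  x=0, y=0, z=1, w=1: formula gives 0, G = 0 ✓
  …
  x=1, y=0, z=0, w=0: formula gives 0, but G = 1 ✗
Row (1,0,0,0) is a counterexample, so the formula is not equivalent to G.

No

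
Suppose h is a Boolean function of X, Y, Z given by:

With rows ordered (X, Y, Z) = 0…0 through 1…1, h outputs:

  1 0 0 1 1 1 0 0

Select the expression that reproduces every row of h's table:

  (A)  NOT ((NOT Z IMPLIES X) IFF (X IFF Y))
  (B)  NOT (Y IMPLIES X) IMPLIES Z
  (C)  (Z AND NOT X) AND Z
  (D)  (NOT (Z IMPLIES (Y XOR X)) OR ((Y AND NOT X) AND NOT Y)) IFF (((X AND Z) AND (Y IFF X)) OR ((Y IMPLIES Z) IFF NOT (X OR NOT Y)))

A

(B) fails at (0,0,1): the formula yields 1, h is 0.
(C) fails at (0,0,0): the formula yields 0, h is 1.
(D) fails at (0,1,0): the formula yields 1, h is 0.
That leaves (A). Evaluating it on every row reproduces the table of h exactly.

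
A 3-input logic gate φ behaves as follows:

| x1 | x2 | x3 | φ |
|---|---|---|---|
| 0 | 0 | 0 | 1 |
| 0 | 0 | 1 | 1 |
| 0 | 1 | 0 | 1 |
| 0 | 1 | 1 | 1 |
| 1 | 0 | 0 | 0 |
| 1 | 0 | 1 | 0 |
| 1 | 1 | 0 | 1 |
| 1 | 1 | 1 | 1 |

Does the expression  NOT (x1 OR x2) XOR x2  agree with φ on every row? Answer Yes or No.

Test each input against both φ and the formula:
  x1=0, x2=0, x3=0: formula gives 1, φ = 1 ✓
  x1=0, x2=0, x3=1: formula gives 1, φ = 1 ✓
  x1=0, x2=1, x3=0: formula gives 1, φ = 1 ✓
  x1=0, x2=1, x3=1: formula gives 1, φ = 1 ✓
  x1=1, x2=0, x3=0: formula gives 0, φ = 0 ✓
  …and likewise for the remaining 3 rows.
All 8 rows match — the expression computes φ exactly.

Yes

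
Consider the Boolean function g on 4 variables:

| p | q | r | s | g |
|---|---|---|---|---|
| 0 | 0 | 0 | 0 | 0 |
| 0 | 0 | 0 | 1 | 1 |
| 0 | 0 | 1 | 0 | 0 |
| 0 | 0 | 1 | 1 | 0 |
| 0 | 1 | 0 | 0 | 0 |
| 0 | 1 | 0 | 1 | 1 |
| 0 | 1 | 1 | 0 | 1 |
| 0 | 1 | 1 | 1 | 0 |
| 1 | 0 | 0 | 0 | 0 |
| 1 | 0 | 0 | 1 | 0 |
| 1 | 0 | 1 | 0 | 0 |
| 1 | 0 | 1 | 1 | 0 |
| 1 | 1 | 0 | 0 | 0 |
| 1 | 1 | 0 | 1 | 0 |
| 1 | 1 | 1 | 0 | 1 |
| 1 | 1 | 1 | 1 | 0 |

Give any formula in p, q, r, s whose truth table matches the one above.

g(p, q, r, s) = (((((¬p ∧ ¬q) ∧ ¬r) ∧ s) ∨ (((¬p ∧ q) ∧ ¬r) ∧ s)) ∨ (((¬p ∧ q) ∧ r) ∧ ¬s)) ∨ (((p ∧ q) ∧ r) ∧ ¬s)

Collect the rows where g=1 — (0,0,0,1), (0,1,0,1), (0,1,1,0), (1,1,1,0) — and write one minterm per row: ¬p·¬q·¬r·s, ¬p·q·¬r·s, ¬p·q·r·¬s, p·q·r·¬s. Their union (logical OR) reproduces the table exactly.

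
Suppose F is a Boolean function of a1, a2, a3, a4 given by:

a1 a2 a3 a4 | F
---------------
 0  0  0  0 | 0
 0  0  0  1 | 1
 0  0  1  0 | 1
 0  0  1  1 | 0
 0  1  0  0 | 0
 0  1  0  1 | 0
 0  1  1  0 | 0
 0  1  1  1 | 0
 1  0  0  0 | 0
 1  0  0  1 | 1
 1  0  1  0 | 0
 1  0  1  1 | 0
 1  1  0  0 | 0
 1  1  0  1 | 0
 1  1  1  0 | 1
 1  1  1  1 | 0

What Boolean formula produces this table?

The 1-rows are (0,0,0,1), (0,0,1,0), (1,0,0,1), (1,1,1,0). Each contributes one minterm — ¬a1·¬a2·¬a3·a4; ¬a1·¬a2·a3·¬a4; a1·¬a2·¬a3·a4; a1·a2·a3·¬a4 — and their disjunction is a sum-of-products form of F.

F(a1, a2, a3, a4) = (((((~a1 & ~a2) & ~a3) & a4) | (((~a1 & ~a2) & a3) & ~a4)) | (((a1 & ~a2) & ~a3) & a4)) | (((a1 & a2) & a3) & ~a4)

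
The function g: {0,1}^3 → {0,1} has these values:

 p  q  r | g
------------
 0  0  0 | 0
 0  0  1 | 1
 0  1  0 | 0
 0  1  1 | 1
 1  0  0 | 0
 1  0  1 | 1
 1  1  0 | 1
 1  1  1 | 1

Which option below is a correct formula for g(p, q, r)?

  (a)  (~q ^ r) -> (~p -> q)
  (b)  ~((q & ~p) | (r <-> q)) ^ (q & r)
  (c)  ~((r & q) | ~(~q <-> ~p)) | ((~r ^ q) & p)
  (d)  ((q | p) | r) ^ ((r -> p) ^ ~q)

b

(a): at (0,1,0) it gives 1, but g = 0 — eliminated.
(c): at (0,0,0) it gives 1, but g = 0 — eliminated.
(d): at (0,0,1) it gives 0, but g = 1 — eliminated.
Only (b) survives; checking it on all 8 rows confirms it matches g.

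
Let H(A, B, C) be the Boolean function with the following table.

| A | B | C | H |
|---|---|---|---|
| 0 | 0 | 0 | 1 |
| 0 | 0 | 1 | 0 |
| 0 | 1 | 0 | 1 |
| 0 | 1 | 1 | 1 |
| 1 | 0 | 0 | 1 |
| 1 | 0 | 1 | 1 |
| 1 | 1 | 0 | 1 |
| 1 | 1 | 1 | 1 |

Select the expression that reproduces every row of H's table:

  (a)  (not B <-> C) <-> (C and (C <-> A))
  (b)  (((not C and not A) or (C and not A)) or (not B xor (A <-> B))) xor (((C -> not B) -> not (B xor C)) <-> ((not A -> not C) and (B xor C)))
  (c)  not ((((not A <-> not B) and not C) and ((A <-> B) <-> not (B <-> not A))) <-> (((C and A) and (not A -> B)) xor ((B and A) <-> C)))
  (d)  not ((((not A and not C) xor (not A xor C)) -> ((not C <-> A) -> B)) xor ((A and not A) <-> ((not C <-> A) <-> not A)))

(a): at (0,1,0) it gives 0, but H = 1 — eliminated.
(c): at (0,0,0) it gives 0, but H = 1 — eliminated.
(d): at (0,1,1) it gives 0, but H = 1 — eliminated.
Only (b) survives; checking it on all 8 rows confirms it matches H.

b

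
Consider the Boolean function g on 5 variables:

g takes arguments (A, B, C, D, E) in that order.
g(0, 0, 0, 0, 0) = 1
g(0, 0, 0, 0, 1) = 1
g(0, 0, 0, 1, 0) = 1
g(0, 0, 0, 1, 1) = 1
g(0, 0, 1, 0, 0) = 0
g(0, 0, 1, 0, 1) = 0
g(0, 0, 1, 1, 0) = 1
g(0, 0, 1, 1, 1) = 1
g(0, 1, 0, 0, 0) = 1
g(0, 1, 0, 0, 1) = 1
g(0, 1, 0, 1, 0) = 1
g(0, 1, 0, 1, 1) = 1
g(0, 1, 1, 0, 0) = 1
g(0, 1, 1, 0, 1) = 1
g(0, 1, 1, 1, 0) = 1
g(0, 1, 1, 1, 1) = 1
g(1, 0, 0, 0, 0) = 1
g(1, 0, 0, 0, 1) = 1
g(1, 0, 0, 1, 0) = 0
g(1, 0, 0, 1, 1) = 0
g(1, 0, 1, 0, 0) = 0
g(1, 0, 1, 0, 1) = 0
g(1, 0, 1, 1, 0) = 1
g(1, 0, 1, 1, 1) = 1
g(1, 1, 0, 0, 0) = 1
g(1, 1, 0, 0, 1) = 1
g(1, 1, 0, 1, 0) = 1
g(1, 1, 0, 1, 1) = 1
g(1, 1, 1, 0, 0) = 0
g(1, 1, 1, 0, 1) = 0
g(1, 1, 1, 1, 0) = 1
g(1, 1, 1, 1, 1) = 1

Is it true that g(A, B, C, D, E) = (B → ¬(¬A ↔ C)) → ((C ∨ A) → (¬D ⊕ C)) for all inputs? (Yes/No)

Yes

Check the formula against g row by row:
  A=0, B=0, C=0, D=0, E=0: formula gives 1, g = 1 ✓
  A=0, B=0, C=0, D=0, E=1: formula gives 1, g = 1 ✓
  A=0, B=0, C=0, D=1, E=0: formula gives 1, g = 1 ✓
  A=0, B=0, C=0, D=1, E=1: formula gives 1, g = 1 ✓
  …and likewise for the remaining 28 rows.
All 32 rows match — the expression computes g exactly.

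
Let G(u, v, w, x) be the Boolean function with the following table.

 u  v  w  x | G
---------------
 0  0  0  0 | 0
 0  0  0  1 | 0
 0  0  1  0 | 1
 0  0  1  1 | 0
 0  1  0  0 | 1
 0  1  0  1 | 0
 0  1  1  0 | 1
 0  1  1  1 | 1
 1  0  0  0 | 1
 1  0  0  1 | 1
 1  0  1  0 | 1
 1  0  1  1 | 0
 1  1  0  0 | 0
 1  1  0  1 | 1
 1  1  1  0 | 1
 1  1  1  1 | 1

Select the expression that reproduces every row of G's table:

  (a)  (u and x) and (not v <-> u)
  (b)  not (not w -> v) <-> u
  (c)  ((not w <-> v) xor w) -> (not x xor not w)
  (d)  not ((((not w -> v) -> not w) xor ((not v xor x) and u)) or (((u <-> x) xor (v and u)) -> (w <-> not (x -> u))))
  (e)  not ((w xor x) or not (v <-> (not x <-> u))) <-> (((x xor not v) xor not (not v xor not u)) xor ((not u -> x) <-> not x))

(a) disagrees with G on (0,0,1,0) (formula → 0, table → 1); rule it out.
(b) disagrees with G on (0,0,1,1) (formula → 1, table → 0); rule it out.
(c) disagrees with G on (0,0,0,0) (formula → 1, table → 0); rule it out.
(d) disagrees with G on (0,1,0,0) (formula → 0, table → 1); rule it out.
Only (e) survives; checking it on all 16 rows confirms it matches G.

e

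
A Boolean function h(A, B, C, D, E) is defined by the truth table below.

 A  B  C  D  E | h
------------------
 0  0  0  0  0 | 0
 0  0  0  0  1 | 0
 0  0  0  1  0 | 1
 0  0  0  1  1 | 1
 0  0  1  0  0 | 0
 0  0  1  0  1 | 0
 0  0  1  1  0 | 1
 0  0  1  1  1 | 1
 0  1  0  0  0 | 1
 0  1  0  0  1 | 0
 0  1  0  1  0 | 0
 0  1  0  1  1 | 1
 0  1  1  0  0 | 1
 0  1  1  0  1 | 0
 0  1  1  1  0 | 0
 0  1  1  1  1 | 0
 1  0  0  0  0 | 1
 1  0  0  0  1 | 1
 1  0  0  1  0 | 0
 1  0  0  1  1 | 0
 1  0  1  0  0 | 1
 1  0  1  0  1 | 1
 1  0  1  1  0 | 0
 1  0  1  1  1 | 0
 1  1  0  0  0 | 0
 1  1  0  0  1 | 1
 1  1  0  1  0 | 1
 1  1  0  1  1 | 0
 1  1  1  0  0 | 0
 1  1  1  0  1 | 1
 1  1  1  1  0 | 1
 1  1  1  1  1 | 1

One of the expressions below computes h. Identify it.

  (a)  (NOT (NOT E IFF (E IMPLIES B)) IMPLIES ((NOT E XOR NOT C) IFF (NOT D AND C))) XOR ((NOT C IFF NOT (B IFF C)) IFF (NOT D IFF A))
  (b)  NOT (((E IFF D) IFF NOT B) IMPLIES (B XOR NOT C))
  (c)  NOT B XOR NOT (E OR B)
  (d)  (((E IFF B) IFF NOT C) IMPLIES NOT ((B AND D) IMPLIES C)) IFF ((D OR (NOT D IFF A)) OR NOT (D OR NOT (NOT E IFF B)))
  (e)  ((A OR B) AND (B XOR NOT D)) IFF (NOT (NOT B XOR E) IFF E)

a

(b) fails at (0,0,0,1,0): the formula yields 0, h is 1.
(c) fails at (0,0,0,0,1): the formula yields 1, h is 0.
(d) fails at (0,0,0,0,0): the formula yields 1, h is 0.
(e) fails at (0,0,0,1,0): the formula yields 0, h is 1.
That leaves (a). Evaluating it on every row reproduces the table of h exactly.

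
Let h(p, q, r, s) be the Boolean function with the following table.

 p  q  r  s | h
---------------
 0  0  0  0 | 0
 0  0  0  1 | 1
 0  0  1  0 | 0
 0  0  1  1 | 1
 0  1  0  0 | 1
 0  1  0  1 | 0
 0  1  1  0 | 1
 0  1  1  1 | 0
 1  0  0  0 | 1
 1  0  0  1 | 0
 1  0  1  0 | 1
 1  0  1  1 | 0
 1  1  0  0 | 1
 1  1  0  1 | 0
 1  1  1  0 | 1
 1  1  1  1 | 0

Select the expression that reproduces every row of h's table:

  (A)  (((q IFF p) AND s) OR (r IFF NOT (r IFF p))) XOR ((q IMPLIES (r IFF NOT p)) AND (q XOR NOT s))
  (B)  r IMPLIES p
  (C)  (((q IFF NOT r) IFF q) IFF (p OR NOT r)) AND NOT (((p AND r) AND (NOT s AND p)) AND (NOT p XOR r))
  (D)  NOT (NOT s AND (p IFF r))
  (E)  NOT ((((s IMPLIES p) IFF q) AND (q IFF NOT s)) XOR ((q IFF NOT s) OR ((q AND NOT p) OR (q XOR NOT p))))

(A) fails at (0,1,0,1): the formula yields 1, h is 0.
(B) fails at (0,0,0,0): the formula yields 1, h is 0.
(C) fails at (0,0,0,0): the formula yields 1, h is 0.
(D) fails at (0,0,1,0): the formula yields 1, h is 0.
Only (E) survives; checking it on all 16 rows confirms it matches h.

E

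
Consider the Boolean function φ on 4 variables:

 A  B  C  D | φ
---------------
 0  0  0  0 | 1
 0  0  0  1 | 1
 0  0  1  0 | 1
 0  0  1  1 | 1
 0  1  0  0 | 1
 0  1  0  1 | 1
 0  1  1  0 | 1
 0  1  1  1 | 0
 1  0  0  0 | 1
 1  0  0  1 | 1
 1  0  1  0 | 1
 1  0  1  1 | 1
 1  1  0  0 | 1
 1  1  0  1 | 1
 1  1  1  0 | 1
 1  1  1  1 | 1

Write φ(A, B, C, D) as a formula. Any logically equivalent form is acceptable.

φ is 0 on exactly one input, (0,1,1,1), whose minterm is ¬A·B·C·D. So φ is the negation of that single conjunction.

φ(A, B, C, D) = ~(((~A & B) & C) & D)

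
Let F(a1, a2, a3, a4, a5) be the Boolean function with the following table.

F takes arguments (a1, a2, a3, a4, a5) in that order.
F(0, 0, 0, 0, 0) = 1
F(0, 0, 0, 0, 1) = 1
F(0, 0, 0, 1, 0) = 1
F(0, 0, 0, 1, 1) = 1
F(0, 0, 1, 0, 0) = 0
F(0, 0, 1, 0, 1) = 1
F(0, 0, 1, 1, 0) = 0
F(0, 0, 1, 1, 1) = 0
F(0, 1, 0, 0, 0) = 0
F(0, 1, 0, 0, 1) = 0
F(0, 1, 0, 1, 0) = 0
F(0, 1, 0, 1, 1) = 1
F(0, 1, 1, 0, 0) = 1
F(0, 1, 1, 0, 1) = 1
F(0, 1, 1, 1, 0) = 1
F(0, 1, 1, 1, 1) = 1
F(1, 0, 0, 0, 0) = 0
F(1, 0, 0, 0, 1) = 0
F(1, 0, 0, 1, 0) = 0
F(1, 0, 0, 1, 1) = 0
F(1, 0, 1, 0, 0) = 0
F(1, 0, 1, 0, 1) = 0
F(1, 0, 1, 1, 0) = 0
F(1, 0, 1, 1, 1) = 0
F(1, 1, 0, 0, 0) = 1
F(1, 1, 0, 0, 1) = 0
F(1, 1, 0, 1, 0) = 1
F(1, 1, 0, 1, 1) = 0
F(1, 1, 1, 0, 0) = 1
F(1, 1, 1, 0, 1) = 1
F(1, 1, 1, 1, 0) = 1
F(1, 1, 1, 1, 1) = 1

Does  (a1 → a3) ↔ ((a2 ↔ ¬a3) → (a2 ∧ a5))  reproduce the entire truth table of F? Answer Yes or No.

Evaluate (a1 → a3) ↔ ((a2 ↔ ¬a3) → (a2 ∧ a5)) on each row and compare to F:
  a1=0, a2=0, a3=0, a4=0, a5=0: formula gives 1, F = 1 ✓
  a1=0, a2=0, a3=0, a4=0, a5=1: formula gives 1, F = 1 ✓
  a1=0, a2=0, a3=0, a4=1, a5=0: formula gives 1, F = 1 ✓
  a1=0, a2=0, a3=0, a4=1, a5=1: formula gives 1, F = 1 ✓
  …
  a1=0, a2=0, a3=1, a4=0, a5=1: formula gives 0, but F = 1 ✗
Row (0,0,1,0,1) is a counterexample, so the formula is not equivalent to F.

No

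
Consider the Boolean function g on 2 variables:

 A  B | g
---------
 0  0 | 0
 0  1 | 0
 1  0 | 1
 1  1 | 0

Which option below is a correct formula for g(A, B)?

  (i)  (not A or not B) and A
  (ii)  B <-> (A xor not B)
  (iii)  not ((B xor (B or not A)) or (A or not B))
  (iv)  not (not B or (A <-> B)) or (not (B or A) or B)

i

(ii) fails at (1,1): the formula yields 1, g is 0.
(iii) fails at (0,1): the formula yields 1, g is 0.
(iv) fails at (0,0): the formula yields 1, g is 0.
Only (i) survives; checking it on all 4 rows confirms it matches g.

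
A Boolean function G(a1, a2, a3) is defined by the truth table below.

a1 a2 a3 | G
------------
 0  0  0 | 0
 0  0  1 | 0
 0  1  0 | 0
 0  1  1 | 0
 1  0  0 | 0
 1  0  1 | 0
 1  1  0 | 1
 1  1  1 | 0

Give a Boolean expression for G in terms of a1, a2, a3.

G(a1, a2, a3) = (a1 · a2) · a3'

Only row (1,1,0) gives 1. That row's minterm a1·a2·¬a3 is G directly.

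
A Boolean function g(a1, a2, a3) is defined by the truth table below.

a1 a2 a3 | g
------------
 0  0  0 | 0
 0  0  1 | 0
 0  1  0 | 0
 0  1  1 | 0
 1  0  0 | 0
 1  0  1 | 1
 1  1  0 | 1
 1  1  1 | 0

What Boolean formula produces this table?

g(a1, a2, a3) = ((a1 AND NOT a2) AND a3) OR ((a1 AND a2) AND NOT a3)

The 1-rows are (1,0,1), (1,1,0). Each contributes one minterm — a1·¬a2·a3; a1·a2·¬a3 — and their disjunction is a sum-of-products form of g.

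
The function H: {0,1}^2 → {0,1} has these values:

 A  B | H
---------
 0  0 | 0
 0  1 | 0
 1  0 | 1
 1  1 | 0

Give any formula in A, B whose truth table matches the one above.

H(A, B) = A · B'

1 only at (1,0): A AND NOT B.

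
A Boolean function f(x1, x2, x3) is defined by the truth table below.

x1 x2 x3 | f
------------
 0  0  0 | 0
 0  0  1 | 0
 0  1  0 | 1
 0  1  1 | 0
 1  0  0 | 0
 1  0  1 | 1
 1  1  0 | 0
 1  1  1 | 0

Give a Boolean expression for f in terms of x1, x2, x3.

Collect the rows where f=1 — (0,1,0), (1,0,1) — and write one minterm per row: ¬x1·x2·¬x3, x1·¬x2·x3. Their union (logical OR) reproduces the table exactly.

f(x1, x2, x3) = ((NOT x1 AND x2) AND NOT x3) OR ((x1 AND NOT x2) AND x3)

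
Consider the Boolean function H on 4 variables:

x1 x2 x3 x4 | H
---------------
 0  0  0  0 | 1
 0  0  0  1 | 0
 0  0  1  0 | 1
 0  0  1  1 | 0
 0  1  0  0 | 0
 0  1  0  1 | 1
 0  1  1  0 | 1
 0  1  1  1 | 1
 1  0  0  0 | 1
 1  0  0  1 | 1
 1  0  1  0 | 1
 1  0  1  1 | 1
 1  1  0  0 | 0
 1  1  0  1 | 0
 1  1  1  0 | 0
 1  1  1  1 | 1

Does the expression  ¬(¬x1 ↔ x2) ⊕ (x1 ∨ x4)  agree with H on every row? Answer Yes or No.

No

Check the formula against H row by row:
  x1=0, x2=0, x3=0, x4=0: formula gives 1, H = 1 ✓
  x1=0, x2=0, x3=0, x4=1: formula gives 0, H = 0 ✓
  x1=0, x2=0, x3=1, x4=0: formula gives 1, H = 1 ✓
  x1=0, x2=0, x3=1, x4=1: formula gives 0, H = 0 ✓
  …
  x1=0, x2=1, x3=1, x4=0: formula gives 0, but H = 1 ✗
Row (0,1,1,0) is a counterexample, so the formula is not equivalent to H.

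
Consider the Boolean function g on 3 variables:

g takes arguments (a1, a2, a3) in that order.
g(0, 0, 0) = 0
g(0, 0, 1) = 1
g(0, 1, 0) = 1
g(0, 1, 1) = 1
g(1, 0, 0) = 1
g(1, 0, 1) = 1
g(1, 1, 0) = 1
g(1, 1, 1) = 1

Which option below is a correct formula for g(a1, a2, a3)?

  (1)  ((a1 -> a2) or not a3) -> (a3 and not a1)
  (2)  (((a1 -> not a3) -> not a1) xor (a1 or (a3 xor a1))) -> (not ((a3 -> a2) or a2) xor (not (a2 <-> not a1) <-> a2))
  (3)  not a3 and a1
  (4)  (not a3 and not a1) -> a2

4

(1) disagrees with g on (0,1,0) (formula → 0, table → 1); rule it out.
(2) disagrees with g on (0,1,0) (formula → 0, table → 1); rule it out.
(3) disagrees with g on (0,0,1) (formula → 0, table → 1); rule it out.
That leaves (4). Evaluating it on every row reproduces the table of g exactly.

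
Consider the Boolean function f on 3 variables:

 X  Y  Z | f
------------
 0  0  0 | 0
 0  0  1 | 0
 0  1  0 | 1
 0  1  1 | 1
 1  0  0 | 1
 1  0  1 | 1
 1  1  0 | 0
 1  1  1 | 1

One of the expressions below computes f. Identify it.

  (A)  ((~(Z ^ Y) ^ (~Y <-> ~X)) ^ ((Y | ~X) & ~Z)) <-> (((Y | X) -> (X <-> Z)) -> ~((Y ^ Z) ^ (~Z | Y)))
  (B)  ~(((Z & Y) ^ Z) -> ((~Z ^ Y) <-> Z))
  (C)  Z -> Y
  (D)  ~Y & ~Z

(B) fails at (0,0,1): the formula yields 1, f is 0.
(C) fails at (0,0,0): the formula yields 1, f is 0.
(D) fails at (0,0,0): the formula yields 1, f is 0.
(A) is the remaining candidate, and it agrees with f on all 8 inputs.

A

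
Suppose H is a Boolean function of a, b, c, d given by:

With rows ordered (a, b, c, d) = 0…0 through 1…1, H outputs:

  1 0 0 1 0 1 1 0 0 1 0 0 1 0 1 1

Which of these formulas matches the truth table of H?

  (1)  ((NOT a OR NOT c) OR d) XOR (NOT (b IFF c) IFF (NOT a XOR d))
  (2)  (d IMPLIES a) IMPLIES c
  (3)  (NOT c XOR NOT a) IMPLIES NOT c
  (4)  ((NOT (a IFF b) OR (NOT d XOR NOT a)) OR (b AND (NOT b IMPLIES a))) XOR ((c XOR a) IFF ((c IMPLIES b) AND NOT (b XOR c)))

1

(2): at (0,0,0,0) it gives 0, but H = 1 — eliminated.
(3): at (0,0,0,1) it gives 1, but H = 0 — eliminated.
(4): at (0,0,0,0) it gives 0, but H = 1 — eliminated.
Only (1) survives; checking it on all 16 rows confirms it matches H.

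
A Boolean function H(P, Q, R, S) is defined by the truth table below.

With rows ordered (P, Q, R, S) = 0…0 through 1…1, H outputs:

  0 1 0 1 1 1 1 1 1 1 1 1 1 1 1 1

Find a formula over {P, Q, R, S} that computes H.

H(P, Q, R, S) = not ((((not P and not Q) and not R) and not S) or (((not P and not Q) and R) and not S))

The 0-rows are (0,0,0,0), (0,0,1,0). Take each as a conjunction (¬P·¬Q·¬R·¬S, ¬P·¬Q·R·¬S), form their disjunction, and complement — that gives a formula that is 1 everywhere H is.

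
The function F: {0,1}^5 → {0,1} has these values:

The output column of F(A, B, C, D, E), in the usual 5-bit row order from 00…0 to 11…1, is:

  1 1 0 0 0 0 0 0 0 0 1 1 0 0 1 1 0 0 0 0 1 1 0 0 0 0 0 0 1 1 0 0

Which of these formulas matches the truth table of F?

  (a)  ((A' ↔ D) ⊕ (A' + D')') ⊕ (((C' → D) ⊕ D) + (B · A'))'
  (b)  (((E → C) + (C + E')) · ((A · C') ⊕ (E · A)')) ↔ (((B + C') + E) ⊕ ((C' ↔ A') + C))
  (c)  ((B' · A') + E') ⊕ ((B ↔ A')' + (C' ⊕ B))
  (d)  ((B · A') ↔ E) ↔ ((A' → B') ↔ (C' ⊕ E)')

(b): at (0,0,0,0,0) it gives 0, but F = 1 — eliminated.
(c): at (0,0,0,0,0) it gives 0, but F = 1 — eliminated.
(d): at (0,0,0,0,0) it gives 0, but F = 1 — eliminated.
That leaves (a). Evaluating it on every row reproduces the table of F exactly.

a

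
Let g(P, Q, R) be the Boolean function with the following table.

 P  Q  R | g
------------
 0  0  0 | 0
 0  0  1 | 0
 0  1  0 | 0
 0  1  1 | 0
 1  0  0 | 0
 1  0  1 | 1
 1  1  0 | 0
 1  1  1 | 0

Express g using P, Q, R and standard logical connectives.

g(P, Q, R) = (P and not Q) and R

Only row (1,0,1) gives 1. That row's minterm P·¬Q·R is g directly.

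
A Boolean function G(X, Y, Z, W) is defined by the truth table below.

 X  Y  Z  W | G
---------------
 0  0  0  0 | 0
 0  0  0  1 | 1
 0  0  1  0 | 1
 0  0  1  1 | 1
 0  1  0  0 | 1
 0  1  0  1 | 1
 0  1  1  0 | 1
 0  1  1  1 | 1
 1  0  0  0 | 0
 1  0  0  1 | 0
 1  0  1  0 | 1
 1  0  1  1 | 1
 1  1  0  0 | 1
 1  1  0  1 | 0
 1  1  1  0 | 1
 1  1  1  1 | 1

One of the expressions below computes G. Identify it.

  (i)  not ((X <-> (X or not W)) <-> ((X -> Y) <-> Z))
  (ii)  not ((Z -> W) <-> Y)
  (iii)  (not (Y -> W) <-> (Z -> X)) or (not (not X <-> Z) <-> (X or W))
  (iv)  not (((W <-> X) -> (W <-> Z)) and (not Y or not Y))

(i): at (0,0,1,1) it gives 0, but G = 1 — eliminated.
(ii): at (0,0,0,0) it gives 1, but G = 0 — eliminated.
(iv): at (0,0,0,1) it gives 0, but G = 1 — eliminated.
That leaves (iii). Evaluating it on every row reproduces the table of G exactly.

iii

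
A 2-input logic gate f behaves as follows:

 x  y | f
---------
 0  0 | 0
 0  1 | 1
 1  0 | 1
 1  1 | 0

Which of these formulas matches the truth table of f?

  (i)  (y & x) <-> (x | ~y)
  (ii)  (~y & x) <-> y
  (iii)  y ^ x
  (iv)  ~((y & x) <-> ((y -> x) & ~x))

iii

(i) disagrees with f on (1,0) (formula → 0, table → 1); rule it out.
(ii) disagrees with f on (0,0) (formula → 1, table → 0); rule it out.
(iv) disagrees with f on (0,0) (formula → 1, table → 0); rule it out.
(iii) is the remaining candidate, and it agrees with f on all 4 inputs.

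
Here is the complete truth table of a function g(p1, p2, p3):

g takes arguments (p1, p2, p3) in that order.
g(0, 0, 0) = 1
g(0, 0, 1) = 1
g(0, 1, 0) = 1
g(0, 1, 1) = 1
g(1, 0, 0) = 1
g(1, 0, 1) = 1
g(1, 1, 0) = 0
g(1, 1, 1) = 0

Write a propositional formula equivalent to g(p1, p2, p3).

g(p1, p2, p3) = ~(((p1 & p2) & ~p3) | ((p1 & p2) & p3))

There are just 2 zero rows: (1,1,0), (1,1,1). Their minterms are p1·p2·¬p3, p1·p2·p3; the OR of those covers precisely the 0-outputs, and negating it yields g.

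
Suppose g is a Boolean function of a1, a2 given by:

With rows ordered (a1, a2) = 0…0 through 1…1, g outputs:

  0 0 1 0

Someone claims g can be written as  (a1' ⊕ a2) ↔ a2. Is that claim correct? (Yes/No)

Check the formula against g row by row:
  a1=0, a2=0: formula gives 0, g = 0 ✓
  a1=0, a2=1: formula gives 0, g = 0 ✓
  a1=1, a2=0: formula gives 1, g = 1 ✓
  a1=1, a2=1: formula gives 1, but g = 0 ✗
Row (1,1) is a counterexample, so the formula is not equivalent to g.

No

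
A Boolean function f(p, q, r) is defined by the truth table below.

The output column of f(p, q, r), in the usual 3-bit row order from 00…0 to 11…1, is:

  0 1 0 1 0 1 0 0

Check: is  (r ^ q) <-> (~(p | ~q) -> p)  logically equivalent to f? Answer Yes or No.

Evaluate (r ^ q) <-> (~(p | ~q) -> p) on each row and compare to f:
  p=0, q=0, r=0: formula gives 0, f = 0 ✓
  p=0, q=0, r=1: formula gives 1, f = 1 ✓
  p=0, q=1, r=0: formula gives 0, f = 0 ✓
  p=0, q=1, r=1: formula gives 1, f = 1 ✓
  p=1, q=0, r=0: formula gives 0, f = 0 ✓
  …
  p=1, q=1, r=0: formula gives 1, but f = 0 ✗
Row (1,1,0) is a counterexample, so the formula is not equivalent to f.

No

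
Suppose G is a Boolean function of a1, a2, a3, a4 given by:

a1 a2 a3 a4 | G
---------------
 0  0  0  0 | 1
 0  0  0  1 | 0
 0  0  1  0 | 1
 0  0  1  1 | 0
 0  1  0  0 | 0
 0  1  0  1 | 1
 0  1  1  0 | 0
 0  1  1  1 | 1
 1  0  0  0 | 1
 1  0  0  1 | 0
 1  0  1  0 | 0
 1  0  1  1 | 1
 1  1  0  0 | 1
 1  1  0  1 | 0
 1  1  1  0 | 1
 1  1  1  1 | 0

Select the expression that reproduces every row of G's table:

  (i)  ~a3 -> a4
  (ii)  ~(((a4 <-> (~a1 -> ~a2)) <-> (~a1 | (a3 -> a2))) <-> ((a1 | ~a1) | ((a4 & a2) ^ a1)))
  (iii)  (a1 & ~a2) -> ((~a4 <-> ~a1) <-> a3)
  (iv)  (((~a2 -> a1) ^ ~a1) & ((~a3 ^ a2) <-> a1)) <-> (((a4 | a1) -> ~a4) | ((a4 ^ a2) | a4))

(i) fails at (0,0,0,0): the formula yields 0, G is 1.
(iii) fails at (0,0,0,1): the formula yields 1, G is 0.
(iv) fails at (0,0,0,0): the formula yields 0, G is 1.
(ii) is the remaining candidate, and it agrees with G on all 16 inputs.

ii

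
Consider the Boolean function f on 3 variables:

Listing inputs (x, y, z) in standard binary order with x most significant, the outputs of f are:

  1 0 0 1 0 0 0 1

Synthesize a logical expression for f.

f(x, y, z) = (((x' · y') · z') + ((x' · y) · z)) + ((x · y) · z)

Collect the rows where f=1 — (0,0,0), (0,1,1), (1,1,1) — and write one minterm per row: ¬x·¬y·¬z, ¬x·y·z, x·y·z. Their union (logical OR) reproduces the table exactly.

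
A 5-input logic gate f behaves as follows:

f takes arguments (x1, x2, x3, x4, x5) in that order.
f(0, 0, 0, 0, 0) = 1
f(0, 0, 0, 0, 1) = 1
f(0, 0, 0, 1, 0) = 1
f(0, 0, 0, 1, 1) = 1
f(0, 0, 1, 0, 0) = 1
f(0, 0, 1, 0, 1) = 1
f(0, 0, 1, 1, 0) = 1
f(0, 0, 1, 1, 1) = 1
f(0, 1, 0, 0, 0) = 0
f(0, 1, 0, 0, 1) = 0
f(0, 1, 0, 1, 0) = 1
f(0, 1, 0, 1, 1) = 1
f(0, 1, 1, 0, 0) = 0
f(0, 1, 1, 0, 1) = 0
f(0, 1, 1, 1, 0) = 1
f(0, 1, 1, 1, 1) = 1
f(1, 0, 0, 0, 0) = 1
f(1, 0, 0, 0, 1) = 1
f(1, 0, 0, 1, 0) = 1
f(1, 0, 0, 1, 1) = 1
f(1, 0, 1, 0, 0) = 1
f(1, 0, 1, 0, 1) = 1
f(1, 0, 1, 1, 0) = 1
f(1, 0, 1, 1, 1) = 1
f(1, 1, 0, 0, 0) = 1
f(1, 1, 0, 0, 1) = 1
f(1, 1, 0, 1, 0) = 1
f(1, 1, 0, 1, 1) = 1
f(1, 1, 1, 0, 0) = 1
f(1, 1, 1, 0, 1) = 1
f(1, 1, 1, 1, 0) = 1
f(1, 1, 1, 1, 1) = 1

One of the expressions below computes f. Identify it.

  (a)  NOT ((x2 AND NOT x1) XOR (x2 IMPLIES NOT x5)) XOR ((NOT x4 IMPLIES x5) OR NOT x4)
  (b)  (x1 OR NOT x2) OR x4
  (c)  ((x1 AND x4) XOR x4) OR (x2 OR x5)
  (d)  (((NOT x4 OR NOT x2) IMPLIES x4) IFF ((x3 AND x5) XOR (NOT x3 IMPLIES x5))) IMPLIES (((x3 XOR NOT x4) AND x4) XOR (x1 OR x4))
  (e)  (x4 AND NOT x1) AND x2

(a) disagrees with f on (0,1,0,0,1) (formula → 1, table → 0); rule it out.
(c) disagrees with f on (0,0,0,0,0) (formula → 0, table → 1); rule it out.
(d) disagrees with f on (0,0,0,0,0) (formula → 0, table → 1); rule it out.
(e) disagrees with f on (0,0,0,0,0) (formula → 0, table → 1); rule it out.
(b) is the remaining candidate, and it agrees with f on all 32 inputs.

b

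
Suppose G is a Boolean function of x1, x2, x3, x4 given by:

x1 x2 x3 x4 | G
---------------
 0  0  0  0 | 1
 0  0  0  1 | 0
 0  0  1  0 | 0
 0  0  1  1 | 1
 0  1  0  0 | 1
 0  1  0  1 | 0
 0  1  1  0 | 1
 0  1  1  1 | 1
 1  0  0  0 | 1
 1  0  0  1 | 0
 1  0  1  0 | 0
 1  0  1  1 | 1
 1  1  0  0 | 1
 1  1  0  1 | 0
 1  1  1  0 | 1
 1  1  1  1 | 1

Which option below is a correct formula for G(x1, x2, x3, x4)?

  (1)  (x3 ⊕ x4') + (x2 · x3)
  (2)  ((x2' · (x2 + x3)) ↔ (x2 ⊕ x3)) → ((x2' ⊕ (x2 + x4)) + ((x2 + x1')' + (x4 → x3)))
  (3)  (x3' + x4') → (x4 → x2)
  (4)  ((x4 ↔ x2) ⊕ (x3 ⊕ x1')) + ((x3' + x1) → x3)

1

(2) fails at (0,0,1,0): the formula yields 1, G is 0.
(3) fails at (0,0,1,0): the formula yields 1, G is 0.
(4) fails at (0,0,0,0): the formula yields 0, G is 1.
Only (1) survives; checking it on all 16 rows confirms it matches G.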